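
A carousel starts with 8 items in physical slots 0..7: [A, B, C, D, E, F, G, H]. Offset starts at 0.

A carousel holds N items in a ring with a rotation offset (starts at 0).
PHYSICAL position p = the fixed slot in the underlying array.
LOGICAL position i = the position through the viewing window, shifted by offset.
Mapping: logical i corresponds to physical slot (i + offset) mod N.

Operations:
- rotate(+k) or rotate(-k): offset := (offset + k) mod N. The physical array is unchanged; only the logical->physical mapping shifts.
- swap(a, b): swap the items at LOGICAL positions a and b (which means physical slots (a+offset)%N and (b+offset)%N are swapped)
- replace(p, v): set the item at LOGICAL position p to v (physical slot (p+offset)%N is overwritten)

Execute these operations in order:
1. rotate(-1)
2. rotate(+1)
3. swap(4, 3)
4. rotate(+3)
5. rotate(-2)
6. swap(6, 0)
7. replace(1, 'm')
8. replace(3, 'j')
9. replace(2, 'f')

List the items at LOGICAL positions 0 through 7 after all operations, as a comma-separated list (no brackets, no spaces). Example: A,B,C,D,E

Answer: H,m,f,j,F,G,B,A

Derivation:
After op 1 (rotate(-1)): offset=7, physical=[A,B,C,D,E,F,G,H], logical=[H,A,B,C,D,E,F,G]
After op 2 (rotate(+1)): offset=0, physical=[A,B,C,D,E,F,G,H], logical=[A,B,C,D,E,F,G,H]
After op 3 (swap(4, 3)): offset=0, physical=[A,B,C,E,D,F,G,H], logical=[A,B,C,E,D,F,G,H]
After op 4 (rotate(+3)): offset=3, physical=[A,B,C,E,D,F,G,H], logical=[E,D,F,G,H,A,B,C]
After op 5 (rotate(-2)): offset=1, physical=[A,B,C,E,D,F,G,H], logical=[B,C,E,D,F,G,H,A]
After op 6 (swap(6, 0)): offset=1, physical=[A,H,C,E,D,F,G,B], logical=[H,C,E,D,F,G,B,A]
After op 7 (replace(1, 'm')): offset=1, physical=[A,H,m,E,D,F,G,B], logical=[H,m,E,D,F,G,B,A]
After op 8 (replace(3, 'j')): offset=1, physical=[A,H,m,E,j,F,G,B], logical=[H,m,E,j,F,G,B,A]
After op 9 (replace(2, 'f')): offset=1, physical=[A,H,m,f,j,F,G,B], logical=[H,m,f,j,F,G,B,A]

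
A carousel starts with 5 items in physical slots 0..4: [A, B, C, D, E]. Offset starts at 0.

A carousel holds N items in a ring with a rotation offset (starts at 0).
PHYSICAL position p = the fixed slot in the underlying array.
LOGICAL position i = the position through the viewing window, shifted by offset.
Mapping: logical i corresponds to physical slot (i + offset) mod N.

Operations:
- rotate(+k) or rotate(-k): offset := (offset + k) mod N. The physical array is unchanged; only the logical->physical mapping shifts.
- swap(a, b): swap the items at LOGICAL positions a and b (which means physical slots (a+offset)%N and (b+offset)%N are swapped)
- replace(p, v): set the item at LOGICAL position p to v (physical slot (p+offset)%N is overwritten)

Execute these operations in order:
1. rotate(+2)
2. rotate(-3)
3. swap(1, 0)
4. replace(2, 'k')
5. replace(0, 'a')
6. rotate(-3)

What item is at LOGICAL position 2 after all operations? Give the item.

After op 1 (rotate(+2)): offset=2, physical=[A,B,C,D,E], logical=[C,D,E,A,B]
After op 2 (rotate(-3)): offset=4, physical=[A,B,C,D,E], logical=[E,A,B,C,D]
After op 3 (swap(1, 0)): offset=4, physical=[E,B,C,D,A], logical=[A,E,B,C,D]
After op 4 (replace(2, 'k')): offset=4, physical=[E,k,C,D,A], logical=[A,E,k,C,D]
After op 5 (replace(0, 'a')): offset=4, physical=[E,k,C,D,a], logical=[a,E,k,C,D]
After op 6 (rotate(-3)): offset=1, physical=[E,k,C,D,a], logical=[k,C,D,a,E]

Answer: D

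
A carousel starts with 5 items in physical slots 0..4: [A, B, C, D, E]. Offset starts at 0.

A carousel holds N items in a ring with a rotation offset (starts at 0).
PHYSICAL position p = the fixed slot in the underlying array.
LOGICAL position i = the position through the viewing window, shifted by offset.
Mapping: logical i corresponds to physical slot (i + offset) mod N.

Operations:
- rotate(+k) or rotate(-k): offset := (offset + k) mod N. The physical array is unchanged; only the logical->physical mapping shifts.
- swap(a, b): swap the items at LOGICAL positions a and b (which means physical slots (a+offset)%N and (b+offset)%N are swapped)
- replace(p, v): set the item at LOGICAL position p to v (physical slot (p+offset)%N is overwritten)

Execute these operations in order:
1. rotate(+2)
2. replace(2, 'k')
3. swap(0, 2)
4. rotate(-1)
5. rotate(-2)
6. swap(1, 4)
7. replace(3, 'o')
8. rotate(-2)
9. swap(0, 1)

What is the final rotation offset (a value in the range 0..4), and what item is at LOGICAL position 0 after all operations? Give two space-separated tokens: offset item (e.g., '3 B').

Answer: 2 A

Derivation:
After op 1 (rotate(+2)): offset=2, physical=[A,B,C,D,E], logical=[C,D,E,A,B]
After op 2 (replace(2, 'k')): offset=2, physical=[A,B,C,D,k], logical=[C,D,k,A,B]
After op 3 (swap(0, 2)): offset=2, physical=[A,B,k,D,C], logical=[k,D,C,A,B]
After op 4 (rotate(-1)): offset=1, physical=[A,B,k,D,C], logical=[B,k,D,C,A]
After op 5 (rotate(-2)): offset=4, physical=[A,B,k,D,C], logical=[C,A,B,k,D]
After op 6 (swap(1, 4)): offset=4, physical=[D,B,k,A,C], logical=[C,D,B,k,A]
After op 7 (replace(3, 'o')): offset=4, physical=[D,B,o,A,C], logical=[C,D,B,o,A]
After op 8 (rotate(-2)): offset=2, physical=[D,B,o,A,C], logical=[o,A,C,D,B]
After op 9 (swap(0, 1)): offset=2, physical=[D,B,A,o,C], logical=[A,o,C,D,B]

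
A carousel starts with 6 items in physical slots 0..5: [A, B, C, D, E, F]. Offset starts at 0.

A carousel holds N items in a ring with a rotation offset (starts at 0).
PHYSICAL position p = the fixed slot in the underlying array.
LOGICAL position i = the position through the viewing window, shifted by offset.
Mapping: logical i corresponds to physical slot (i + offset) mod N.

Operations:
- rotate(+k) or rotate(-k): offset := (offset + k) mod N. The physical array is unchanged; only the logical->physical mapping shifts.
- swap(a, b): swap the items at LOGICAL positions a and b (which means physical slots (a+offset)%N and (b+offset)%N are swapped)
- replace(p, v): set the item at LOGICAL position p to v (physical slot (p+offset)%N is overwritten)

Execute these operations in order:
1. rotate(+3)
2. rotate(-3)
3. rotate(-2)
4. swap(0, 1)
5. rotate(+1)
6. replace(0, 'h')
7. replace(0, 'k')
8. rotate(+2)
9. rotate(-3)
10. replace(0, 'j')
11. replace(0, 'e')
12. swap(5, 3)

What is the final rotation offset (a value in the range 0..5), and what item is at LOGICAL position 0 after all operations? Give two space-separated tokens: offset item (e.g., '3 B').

After op 1 (rotate(+3)): offset=3, physical=[A,B,C,D,E,F], logical=[D,E,F,A,B,C]
After op 2 (rotate(-3)): offset=0, physical=[A,B,C,D,E,F], logical=[A,B,C,D,E,F]
After op 3 (rotate(-2)): offset=4, physical=[A,B,C,D,E,F], logical=[E,F,A,B,C,D]
After op 4 (swap(0, 1)): offset=4, physical=[A,B,C,D,F,E], logical=[F,E,A,B,C,D]
After op 5 (rotate(+1)): offset=5, physical=[A,B,C,D,F,E], logical=[E,A,B,C,D,F]
After op 6 (replace(0, 'h')): offset=5, physical=[A,B,C,D,F,h], logical=[h,A,B,C,D,F]
After op 7 (replace(0, 'k')): offset=5, physical=[A,B,C,D,F,k], logical=[k,A,B,C,D,F]
After op 8 (rotate(+2)): offset=1, physical=[A,B,C,D,F,k], logical=[B,C,D,F,k,A]
After op 9 (rotate(-3)): offset=4, physical=[A,B,C,D,F,k], logical=[F,k,A,B,C,D]
After op 10 (replace(0, 'j')): offset=4, physical=[A,B,C,D,j,k], logical=[j,k,A,B,C,D]
After op 11 (replace(0, 'e')): offset=4, physical=[A,B,C,D,e,k], logical=[e,k,A,B,C,D]
After op 12 (swap(5, 3)): offset=4, physical=[A,D,C,B,e,k], logical=[e,k,A,D,C,B]

Answer: 4 e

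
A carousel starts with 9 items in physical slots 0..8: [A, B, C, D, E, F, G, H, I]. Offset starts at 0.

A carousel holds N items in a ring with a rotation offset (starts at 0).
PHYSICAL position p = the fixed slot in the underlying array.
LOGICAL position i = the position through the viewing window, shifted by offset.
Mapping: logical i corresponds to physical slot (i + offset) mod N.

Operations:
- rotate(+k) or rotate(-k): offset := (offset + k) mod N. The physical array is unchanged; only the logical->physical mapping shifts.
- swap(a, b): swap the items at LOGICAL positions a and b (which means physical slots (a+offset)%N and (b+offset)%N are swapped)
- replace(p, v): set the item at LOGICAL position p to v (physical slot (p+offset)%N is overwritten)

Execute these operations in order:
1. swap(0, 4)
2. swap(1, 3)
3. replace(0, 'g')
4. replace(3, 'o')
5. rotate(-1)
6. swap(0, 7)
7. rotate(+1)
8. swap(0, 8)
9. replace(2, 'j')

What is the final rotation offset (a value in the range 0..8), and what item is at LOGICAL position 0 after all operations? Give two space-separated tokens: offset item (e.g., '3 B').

After op 1 (swap(0, 4)): offset=0, physical=[E,B,C,D,A,F,G,H,I], logical=[E,B,C,D,A,F,G,H,I]
After op 2 (swap(1, 3)): offset=0, physical=[E,D,C,B,A,F,G,H,I], logical=[E,D,C,B,A,F,G,H,I]
After op 3 (replace(0, 'g')): offset=0, physical=[g,D,C,B,A,F,G,H,I], logical=[g,D,C,B,A,F,G,H,I]
After op 4 (replace(3, 'o')): offset=0, physical=[g,D,C,o,A,F,G,H,I], logical=[g,D,C,o,A,F,G,H,I]
After op 5 (rotate(-1)): offset=8, physical=[g,D,C,o,A,F,G,H,I], logical=[I,g,D,C,o,A,F,G,H]
After op 6 (swap(0, 7)): offset=8, physical=[g,D,C,o,A,F,I,H,G], logical=[G,g,D,C,o,A,F,I,H]
After op 7 (rotate(+1)): offset=0, physical=[g,D,C,o,A,F,I,H,G], logical=[g,D,C,o,A,F,I,H,G]
After op 8 (swap(0, 8)): offset=0, physical=[G,D,C,o,A,F,I,H,g], logical=[G,D,C,o,A,F,I,H,g]
After op 9 (replace(2, 'j')): offset=0, physical=[G,D,j,o,A,F,I,H,g], logical=[G,D,j,o,A,F,I,H,g]

Answer: 0 G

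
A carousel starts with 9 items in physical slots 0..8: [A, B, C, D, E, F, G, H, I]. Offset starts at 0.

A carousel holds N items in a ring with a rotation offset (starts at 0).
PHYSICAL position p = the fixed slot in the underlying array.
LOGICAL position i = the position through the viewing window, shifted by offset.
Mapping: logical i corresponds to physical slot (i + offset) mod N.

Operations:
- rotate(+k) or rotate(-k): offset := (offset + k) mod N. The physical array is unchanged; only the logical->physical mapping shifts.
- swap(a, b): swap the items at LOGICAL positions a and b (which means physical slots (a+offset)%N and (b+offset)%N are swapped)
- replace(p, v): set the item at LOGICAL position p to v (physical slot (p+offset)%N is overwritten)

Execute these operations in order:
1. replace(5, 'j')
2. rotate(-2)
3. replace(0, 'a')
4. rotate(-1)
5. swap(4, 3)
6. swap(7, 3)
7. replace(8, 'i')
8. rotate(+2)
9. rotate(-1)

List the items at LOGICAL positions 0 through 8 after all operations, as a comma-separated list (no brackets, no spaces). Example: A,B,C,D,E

After op 1 (replace(5, 'j')): offset=0, physical=[A,B,C,D,E,j,G,H,I], logical=[A,B,C,D,E,j,G,H,I]
After op 2 (rotate(-2)): offset=7, physical=[A,B,C,D,E,j,G,H,I], logical=[H,I,A,B,C,D,E,j,G]
After op 3 (replace(0, 'a')): offset=7, physical=[A,B,C,D,E,j,G,a,I], logical=[a,I,A,B,C,D,E,j,G]
After op 4 (rotate(-1)): offset=6, physical=[A,B,C,D,E,j,G,a,I], logical=[G,a,I,A,B,C,D,E,j]
After op 5 (swap(4, 3)): offset=6, physical=[B,A,C,D,E,j,G,a,I], logical=[G,a,I,B,A,C,D,E,j]
After op 6 (swap(7, 3)): offset=6, physical=[E,A,C,D,B,j,G,a,I], logical=[G,a,I,E,A,C,D,B,j]
After op 7 (replace(8, 'i')): offset=6, physical=[E,A,C,D,B,i,G,a,I], logical=[G,a,I,E,A,C,D,B,i]
After op 8 (rotate(+2)): offset=8, physical=[E,A,C,D,B,i,G,a,I], logical=[I,E,A,C,D,B,i,G,a]
After op 9 (rotate(-1)): offset=7, physical=[E,A,C,D,B,i,G,a,I], logical=[a,I,E,A,C,D,B,i,G]

Answer: a,I,E,A,C,D,B,i,G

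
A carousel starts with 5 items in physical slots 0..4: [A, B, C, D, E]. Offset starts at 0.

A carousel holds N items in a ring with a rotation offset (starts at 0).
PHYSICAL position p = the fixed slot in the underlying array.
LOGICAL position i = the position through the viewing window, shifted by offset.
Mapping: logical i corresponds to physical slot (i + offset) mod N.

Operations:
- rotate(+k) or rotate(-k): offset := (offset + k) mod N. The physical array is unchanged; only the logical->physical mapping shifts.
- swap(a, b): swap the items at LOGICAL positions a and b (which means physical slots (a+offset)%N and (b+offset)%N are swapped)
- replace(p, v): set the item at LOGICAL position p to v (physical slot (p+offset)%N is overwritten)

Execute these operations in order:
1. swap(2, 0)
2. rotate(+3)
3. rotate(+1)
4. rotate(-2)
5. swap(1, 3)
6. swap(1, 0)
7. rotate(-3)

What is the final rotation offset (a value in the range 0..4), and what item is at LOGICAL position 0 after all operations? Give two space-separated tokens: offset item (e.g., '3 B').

After op 1 (swap(2, 0)): offset=0, physical=[C,B,A,D,E], logical=[C,B,A,D,E]
After op 2 (rotate(+3)): offset=3, physical=[C,B,A,D,E], logical=[D,E,C,B,A]
After op 3 (rotate(+1)): offset=4, physical=[C,B,A,D,E], logical=[E,C,B,A,D]
After op 4 (rotate(-2)): offset=2, physical=[C,B,A,D,E], logical=[A,D,E,C,B]
After op 5 (swap(1, 3)): offset=2, physical=[D,B,A,C,E], logical=[A,C,E,D,B]
After op 6 (swap(1, 0)): offset=2, physical=[D,B,C,A,E], logical=[C,A,E,D,B]
After op 7 (rotate(-3)): offset=4, physical=[D,B,C,A,E], logical=[E,D,B,C,A]

Answer: 4 E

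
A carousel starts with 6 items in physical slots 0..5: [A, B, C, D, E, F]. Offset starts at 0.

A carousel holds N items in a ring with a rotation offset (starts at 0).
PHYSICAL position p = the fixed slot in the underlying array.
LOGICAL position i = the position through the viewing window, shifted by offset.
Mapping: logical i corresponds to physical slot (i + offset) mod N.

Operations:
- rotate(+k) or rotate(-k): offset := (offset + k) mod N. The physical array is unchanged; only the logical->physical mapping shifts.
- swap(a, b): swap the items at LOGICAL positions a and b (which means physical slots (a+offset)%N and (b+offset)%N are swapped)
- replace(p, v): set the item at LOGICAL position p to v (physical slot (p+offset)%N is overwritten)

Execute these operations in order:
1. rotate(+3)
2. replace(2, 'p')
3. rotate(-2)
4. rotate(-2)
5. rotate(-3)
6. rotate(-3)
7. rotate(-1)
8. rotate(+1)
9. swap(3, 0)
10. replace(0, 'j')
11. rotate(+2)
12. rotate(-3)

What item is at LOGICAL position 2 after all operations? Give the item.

After op 1 (rotate(+3)): offset=3, physical=[A,B,C,D,E,F], logical=[D,E,F,A,B,C]
After op 2 (replace(2, 'p')): offset=3, physical=[A,B,C,D,E,p], logical=[D,E,p,A,B,C]
After op 3 (rotate(-2)): offset=1, physical=[A,B,C,D,E,p], logical=[B,C,D,E,p,A]
After op 4 (rotate(-2)): offset=5, physical=[A,B,C,D,E,p], logical=[p,A,B,C,D,E]
After op 5 (rotate(-3)): offset=2, physical=[A,B,C,D,E,p], logical=[C,D,E,p,A,B]
After op 6 (rotate(-3)): offset=5, physical=[A,B,C,D,E,p], logical=[p,A,B,C,D,E]
After op 7 (rotate(-1)): offset=4, physical=[A,B,C,D,E,p], logical=[E,p,A,B,C,D]
After op 8 (rotate(+1)): offset=5, physical=[A,B,C,D,E,p], logical=[p,A,B,C,D,E]
After op 9 (swap(3, 0)): offset=5, physical=[A,B,p,D,E,C], logical=[C,A,B,p,D,E]
After op 10 (replace(0, 'j')): offset=5, physical=[A,B,p,D,E,j], logical=[j,A,B,p,D,E]
After op 11 (rotate(+2)): offset=1, physical=[A,B,p,D,E,j], logical=[B,p,D,E,j,A]
After op 12 (rotate(-3)): offset=4, physical=[A,B,p,D,E,j], logical=[E,j,A,B,p,D]

Answer: A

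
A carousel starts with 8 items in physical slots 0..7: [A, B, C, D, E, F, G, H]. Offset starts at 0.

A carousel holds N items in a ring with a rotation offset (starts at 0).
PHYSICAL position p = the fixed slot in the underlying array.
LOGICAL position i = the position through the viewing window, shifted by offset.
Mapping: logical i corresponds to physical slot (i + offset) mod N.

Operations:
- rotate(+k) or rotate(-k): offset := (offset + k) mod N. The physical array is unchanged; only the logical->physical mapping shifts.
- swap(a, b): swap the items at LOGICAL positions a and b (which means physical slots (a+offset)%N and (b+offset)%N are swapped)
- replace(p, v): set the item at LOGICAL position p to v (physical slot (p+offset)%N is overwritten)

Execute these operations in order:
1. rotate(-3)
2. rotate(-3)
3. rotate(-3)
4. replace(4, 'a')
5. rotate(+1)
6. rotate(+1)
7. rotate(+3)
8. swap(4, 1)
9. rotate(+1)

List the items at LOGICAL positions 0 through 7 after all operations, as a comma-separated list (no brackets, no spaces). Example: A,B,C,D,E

Answer: A,G,H,F,B,C,a,E

Derivation:
After op 1 (rotate(-3)): offset=5, physical=[A,B,C,D,E,F,G,H], logical=[F,G,H,A,B,C,D,E]
After op 2 (rotate(-3)): offset=2, physical=[A,B,C,D,E,F,G,H], logical=[C,D,E,F,G,H,A,B]
After op 3 (rotate(-3)): offset=7, physical=[A,B,C,D,E,F,G,H], logical=[H,A,B,C,D,E,F,G]
After op 4 (replace(4, 'a')): offset=7, physical=[A,B,C,a,E,F,G,H], logical=[H,A,B,C,a,E,F,G]
After op 5 (rotate(+1)): offset=0, physical=[A,B,C,a,E,F,G,H], logical=[A,B,C,a,E,F,G,H]
After op 6 (rotate(+1)): offset=1, physical=[A,B,C,a,E,F,G,H], logical=[B,C,a,E,F,G,H,A]
After op 7 (rotate(+3)): offset=4, physical=[A,B,C,a,E,F,G,H], logical=[E,F,G,H,A,B,C,a]
After op 8 (swap(4, 1)): offset=4, physical=[F,B,C,a,E,A,G,H], logical=[E,A,G,H,F,B,C,a]
After op 9 (rotate(+1)): offset=5, physical=[F,B,C,a,E,A,G,H], logical=[A,G,H,F,B,C,a,E]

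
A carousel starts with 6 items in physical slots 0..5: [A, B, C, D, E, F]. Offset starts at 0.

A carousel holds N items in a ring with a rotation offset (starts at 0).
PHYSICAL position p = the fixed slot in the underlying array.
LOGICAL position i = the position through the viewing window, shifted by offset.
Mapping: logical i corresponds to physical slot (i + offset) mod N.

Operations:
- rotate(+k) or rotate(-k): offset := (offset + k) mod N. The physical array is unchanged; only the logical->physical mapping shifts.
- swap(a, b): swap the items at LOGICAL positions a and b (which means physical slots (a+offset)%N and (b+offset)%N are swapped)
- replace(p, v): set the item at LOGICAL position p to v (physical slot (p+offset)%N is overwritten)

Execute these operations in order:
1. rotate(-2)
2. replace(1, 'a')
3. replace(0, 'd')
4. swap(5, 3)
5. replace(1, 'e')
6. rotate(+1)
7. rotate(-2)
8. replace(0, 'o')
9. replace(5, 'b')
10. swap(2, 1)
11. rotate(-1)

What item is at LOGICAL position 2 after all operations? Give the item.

Answer: e

Derivation:
After op 1 (rotate(-2)): offset=4, physical=[A,B,C,D,E,F], logical=[E,F,A,B,C,D]
After op 2 (replace(1, 'a')): offset=4, physical=[A,B,C,D,E,a], logical=[E,a,A,B,C,D]
After op 3 (replace(0, 'd')): offset=4, physical=[A,B,C,D,d,a], logical=[d,a,A,B,C,D]
After op 4 (swap(5, 3)): offset=4, physical=[A,D,C,B,d,a], logical=[d,a,A,D,C,B]
After op 5 (replace(1, 'e')): offset=4, physical=[A,D,C,B,d,e], logical=[d,e,A,D,C,B]
After op 6 (rotate(+1)): offset=5, physical=[A,D,C,B,d,e], logical=[e,A,D,C,B,d]
After op 7 (rotate(-2)): offset=3, physical=[A,D,C,B,d,e], logical=[B,d,e,A,D,C]
After op 8 (replace(0, 'o')): offset=3, physical=[A,D,C,o,d,e], logical=[o,d,e,A,D,C]
After op 9 (replace(5, 'b')): offset=3, physical=[A,D,b,o,d,e], logical=[o,d,e,A,D,b]
After op 10 (swap(2, 1)): offset=3, physical=[A,D,b,o,e,d], logical=[o,e,d,A,D,b]
After op 11 (rotate(-1)): offset=2, physical=[A,D,b,o,e,d], logical=[b,o,e,d,A,D]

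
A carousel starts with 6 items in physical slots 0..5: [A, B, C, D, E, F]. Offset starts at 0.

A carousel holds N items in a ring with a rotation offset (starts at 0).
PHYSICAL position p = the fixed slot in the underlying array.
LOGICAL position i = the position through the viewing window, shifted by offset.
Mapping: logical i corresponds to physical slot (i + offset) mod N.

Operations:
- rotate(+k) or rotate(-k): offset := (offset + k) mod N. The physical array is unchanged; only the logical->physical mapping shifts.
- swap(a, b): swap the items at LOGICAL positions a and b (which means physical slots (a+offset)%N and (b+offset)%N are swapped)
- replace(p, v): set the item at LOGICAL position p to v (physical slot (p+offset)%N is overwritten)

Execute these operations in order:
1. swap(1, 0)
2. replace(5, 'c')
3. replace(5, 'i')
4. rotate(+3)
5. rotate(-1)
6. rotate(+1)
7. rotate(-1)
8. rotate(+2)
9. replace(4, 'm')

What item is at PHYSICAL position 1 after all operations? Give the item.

After op 1 (swap(1, 0)): offset=0, physical=[B,A,C,D,E,F], logical=[B,A,C,D,E,F]
After op 2 (replace(5, 'c')): offset=0, physical=[B,A,C,D,E,c], logical=[B,A,C,D,E,c]
After op 3 (replace(5, 'i')): offset=0, physical=[B,A,C,D,E,i], logical=[B,A,C,D,E,i]
After op 4 (rotate(+3)): offset=3, physical=[B,A,C,D,E,i], logical=[D,E,i,B,A,C]
After op 5 (rotate(-1)): offset=2, physical=[B,A,C,D,E,i], logical=[C,D,E,i,B,A]
After op 6 (rotate(+1)): offset=3, physical=[B,A,C,D,E,i], logical=[D,E,i,B,A,C]
After op 7 (rotate(-1)): offset=2, physical=[B,A,C,D,E,i], logical=[C,D,E,i,B,A]
After op 8 (rotate(+2)): offset=4, physical=[B,A,C,D,E,i], logical=[E,i,B,A,C,D]
After op 9 (replace(4, 'm')): offset=4, physical=[B,A,m,D,E,i], logical=[E,i,B,A,m,D]

Answer: A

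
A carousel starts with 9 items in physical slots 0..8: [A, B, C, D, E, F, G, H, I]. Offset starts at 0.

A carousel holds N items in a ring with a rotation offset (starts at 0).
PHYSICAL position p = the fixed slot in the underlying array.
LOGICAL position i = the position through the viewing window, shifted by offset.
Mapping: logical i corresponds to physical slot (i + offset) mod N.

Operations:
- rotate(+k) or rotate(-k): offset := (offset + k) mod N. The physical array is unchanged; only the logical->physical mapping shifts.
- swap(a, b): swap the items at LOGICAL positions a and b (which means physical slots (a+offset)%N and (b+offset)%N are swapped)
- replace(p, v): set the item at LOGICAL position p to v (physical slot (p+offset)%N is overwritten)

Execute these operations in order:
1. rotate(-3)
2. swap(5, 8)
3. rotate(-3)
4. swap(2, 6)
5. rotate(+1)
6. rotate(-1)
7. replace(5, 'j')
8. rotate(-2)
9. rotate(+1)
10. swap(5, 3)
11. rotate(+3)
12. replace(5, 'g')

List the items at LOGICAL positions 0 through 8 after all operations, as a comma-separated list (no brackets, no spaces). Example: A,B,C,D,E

After op 1 (rotate(-3)): offset=6, physical=[A,B,C,D,E,F,G,H,I], logical=[G,H,I,A,B,C,D,E,F]
After op 2 (swap(5, 8)): offset=6, physical=[A,B,F,D,E,C,G,H,I], logical=[G,H,I,A,B,F,D,E,C]
After op 3 (rotate(-3)): offset=3, physical=[A,B,F,D,E,C,G,H,I], logical=[D,E,C,G,H,I,A,B,F]
After op 4 (swap(2, 6)): offset=3, physical=[C,B,F,D,E,A,G,H,I], logical=[D,E,A,G,H,I,C,B,F]
After op 5 (rotate(+1)): offset=4, physical=[C,B,F,D,E,A,G,H,I], logical=[E,A,G,H,I,C,B,F,D]
After op 6 (rotate(-1)): offset=3, physical=[C,B,F,D,E,A,G,H,I], logical=[D,E,A,G,H,I,C,B,F]
After op 7 (replace(5, 'j')): offset=3, physical=[C,B,F,D,E,A,G,H,j], logical=[D,E,A,G,H,j,C,B,F]
After op 8 (rotate(-2)): offset=1, physical=[C,B,F,D,E,A,G,H,j], logical=[B,F,D,E,A,G,H,j,C]
After op 9 (rotate(+1)): offset=2, physical=[C,B,F,D,E,A,G,H,j], logical=[F,D,E,A,G,H,j,C,B]
After op 10 (swap(5, 3)): offset=2, physical=[C,B,F,D,E,H,G,A,j], logical=[F,D,E,H,G,A,j,C,B]
After op 11 (rotate(+3)): offset=5, physical=[C,B,F,D,E,H,G,A,j], logical=[H,G,A,j,C,B,F,D,E]
After op 12 (replace(5, 'g')): offset=5, physical=[C,g,F,D,E,H,G,A,j], logical=[H,G,A,j,C,g,F,D,E]

Answer: H,G,A,j,C,g,F,D,E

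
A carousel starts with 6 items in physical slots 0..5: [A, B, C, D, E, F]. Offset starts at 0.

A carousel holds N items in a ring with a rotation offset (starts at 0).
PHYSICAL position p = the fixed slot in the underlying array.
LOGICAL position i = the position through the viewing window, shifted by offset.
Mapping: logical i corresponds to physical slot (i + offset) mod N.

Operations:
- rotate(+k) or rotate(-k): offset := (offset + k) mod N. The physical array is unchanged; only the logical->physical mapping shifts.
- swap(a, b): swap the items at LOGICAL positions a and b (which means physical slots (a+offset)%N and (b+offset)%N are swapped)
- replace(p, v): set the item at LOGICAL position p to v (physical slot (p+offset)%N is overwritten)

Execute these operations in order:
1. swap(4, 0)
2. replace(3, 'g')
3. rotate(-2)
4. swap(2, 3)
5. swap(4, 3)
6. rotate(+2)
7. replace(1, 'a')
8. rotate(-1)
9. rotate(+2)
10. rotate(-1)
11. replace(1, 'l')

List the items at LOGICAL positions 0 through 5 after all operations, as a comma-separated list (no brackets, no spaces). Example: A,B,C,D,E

Answer: B,l,E,g,A,F

Derivation:
After op 1 (swap(4, 0)): offset=0, physical=[E,B,C,D,A,F], logical=[E,B,C,D,A,F]
After op 2 (replace(3, 'g')): offset=0, physical=[E,B,C,g,A,F], logical=[E,B,C,g,A,F]
After op 3 (rotate(-2)): offset=4, physical=[E,B,C,g,A,F], logical=[A,F,E,B,C,g]
After op 4 (swap(2, 3)): offset=4, physical=[B,E,C,g,A,F], logical=[A,F,B,E,C,g]
After op 5 (swap(4, 3)): offset=4, physical=[B,C,E,g,A,F], logical=[A,F,B,C,E,g]
After op 6 (rotate(+2)): offset=0, physical=[B,C,E,g,A,F], logical=[B,C,E,g,A,F]
After op 7 (replace(1, 'a')): offset=0, physical=[B,a,E,g,A,F], logical=[B,a,E,g,A,F]
After op 8 (rotate(-1)): offset=5, physical=[B,a,E,g,A,F], logical=[F,B,a,E,g,A]
After op 9 (rotate(+2)): offset=1, physical=[B,a,E,g,A,F], logical=[a,E,g,A,F,B]
After op 10 (rotate(-1)): offset=0, physical=[B,a,E,g,A,F], logical=[B,a,E,g,A,F]
After op 11 (replace(1, 'l')): offset=0, physical=[B,l,E,g,A,F], logical=[B,l,E,g,A,F]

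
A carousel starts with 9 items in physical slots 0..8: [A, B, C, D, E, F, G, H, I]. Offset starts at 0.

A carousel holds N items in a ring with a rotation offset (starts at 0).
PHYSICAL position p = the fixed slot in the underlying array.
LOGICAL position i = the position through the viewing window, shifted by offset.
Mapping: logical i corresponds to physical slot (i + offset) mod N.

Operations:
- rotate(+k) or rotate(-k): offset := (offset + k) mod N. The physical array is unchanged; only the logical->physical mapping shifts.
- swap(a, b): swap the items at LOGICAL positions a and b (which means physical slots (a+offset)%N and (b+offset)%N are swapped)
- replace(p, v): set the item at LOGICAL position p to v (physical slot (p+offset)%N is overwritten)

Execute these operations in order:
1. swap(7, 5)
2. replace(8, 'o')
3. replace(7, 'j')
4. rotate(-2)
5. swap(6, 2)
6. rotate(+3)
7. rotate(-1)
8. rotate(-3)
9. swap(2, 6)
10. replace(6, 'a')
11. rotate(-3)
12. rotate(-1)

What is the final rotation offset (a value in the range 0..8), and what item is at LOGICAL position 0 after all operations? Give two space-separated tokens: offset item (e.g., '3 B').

After op 1 (swap(7, 5)): offset=0, physical=[A,B,C,D,E,H,G,F,I], logical=[A,B,C,D,E,H,G,F,I]
After op 2 (replace(8, 'o')): offset=0, physical=[A,B,C,D,E,H,G,F,o], logical=[A,B,C,D,E,H,G,F,o]
After op 3 (replace(7, 'j')): offset=0, physical=[A,B,C,D,E,H,G,j,o], logical=[A,B,C,D,E,H,G,j,o]
After op 4 (rotate(-2)): offset=7, physical=[A,B,C,D,E,H,G,j,o], logical=[j,o,A,B,C,D,E,H,G]
After op 5 (swap(6, 2)): offset=7, physical=[E,B,C,D,A,H,G,j,o], logical=[j,o,E,B,C,D,A,H,G]
After op 6 (rotate(+3)): offset=1, physical=[E,B,C,D,A,H,G,j,o], logical=[B,C,D,A,H,G,j,o,E]
After op 7 (rotate(-1)): offset=0, physical=[E,B,C,D,A,H,G,j,o], logical=[E,B,C,D,A,H,G,j,o]
After op 8 (rotate(-3)): offset=6, physical=[E,B,C,D,A,H,G,j,o], logical=[G,j,o,E,B,C,D,A,H]
After op 9 (swap(2, 6)): offset=6, physical=[E,B,C,o,A,H,G,j,D], logical=[G,j,D,E,B,C,o,A,H]
After op 10 (replace(6, 'a')): offset=6, physical=[E,B,C,a,A,H,G,j,D], logical=[G,j,D,E,B,C,a,A,H]
After op 11 (rotate(-3)): offset=3, physical=[E,B,C,a,A,H,G,j,D], logical=[a,A,H,G,j,D,E,B,C]
After op 12 (rotate(-1)): offset=2, physical=[E,B,C,a,A,H,G,j,D], logical=[C,a,A,H,G,j,D,E,B]

Answer: 2 C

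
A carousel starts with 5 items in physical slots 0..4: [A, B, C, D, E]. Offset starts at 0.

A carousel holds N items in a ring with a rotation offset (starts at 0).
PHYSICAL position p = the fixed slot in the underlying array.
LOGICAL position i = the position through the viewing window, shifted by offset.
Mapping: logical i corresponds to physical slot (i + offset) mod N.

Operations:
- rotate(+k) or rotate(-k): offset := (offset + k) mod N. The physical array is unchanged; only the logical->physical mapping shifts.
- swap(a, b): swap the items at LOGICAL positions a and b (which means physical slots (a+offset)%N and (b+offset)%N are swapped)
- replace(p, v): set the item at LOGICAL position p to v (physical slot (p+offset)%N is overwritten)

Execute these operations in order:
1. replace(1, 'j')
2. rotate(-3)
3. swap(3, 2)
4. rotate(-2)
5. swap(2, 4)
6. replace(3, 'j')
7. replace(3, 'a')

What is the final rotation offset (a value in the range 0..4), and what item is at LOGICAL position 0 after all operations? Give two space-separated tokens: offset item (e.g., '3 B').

After op 1 (replace(1, 'j')): offset=0, physical=[A,j,C,D,E], logical=[A,j,C,D,E]
After op 2 (rotate(-3)): offset=2, physical=[A,j,C,D,E], logical=[C,D,E,A,j]
After op 3 (swap(3, 2)): offset=2, physical=[E,j,C,D,A], logical=[C,D,A,E,j]
After op 4 (rotate(-2)): offset=0, physical=[E,j,C,D,A], logical=[E,j,C,D,A]
After op 5 (swap(2, 4)): offset=0, physical=[E,j,A,D,C], logical=[E,j,A,D,C]
After op 6 (replace(3, 'j')): offset=0, physical=[E,j,A,j,C], logical=[E,j,A,j,C]
After op 7 (replace(3, 'a')): offset=0, physical=[E,j,A,a,C], logical=[E,j,A,a,C]

Answer: 0 E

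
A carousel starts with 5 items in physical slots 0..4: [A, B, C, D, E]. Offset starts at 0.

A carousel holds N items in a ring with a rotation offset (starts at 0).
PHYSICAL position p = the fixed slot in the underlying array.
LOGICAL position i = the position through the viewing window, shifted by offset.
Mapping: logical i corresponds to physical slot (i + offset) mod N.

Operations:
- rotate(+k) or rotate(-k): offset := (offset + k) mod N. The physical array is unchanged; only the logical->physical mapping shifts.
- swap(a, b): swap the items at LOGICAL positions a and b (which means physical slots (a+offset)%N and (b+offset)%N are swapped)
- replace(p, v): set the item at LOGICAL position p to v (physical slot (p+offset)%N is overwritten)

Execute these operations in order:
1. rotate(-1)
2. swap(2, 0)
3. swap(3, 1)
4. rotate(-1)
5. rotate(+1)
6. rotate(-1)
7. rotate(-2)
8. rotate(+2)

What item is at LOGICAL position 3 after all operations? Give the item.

After op 1 (rotate(-1)): offset=4, physical=[A,B,C,D,E], logical=[E,A,B,C,D]
After op 2 (swap(2, 0)): offset=4, physical=[A,E,C,D,B], logical=[B,A,E,C,D]
After op 3 (swap(3, 1)): offset=4, physical=[C,E,A,D,B], logical=[B,C,E,A,D]
After op 4 (rotate(-1)): offset=3, physical=[C,E,A,D,B], logical=[D,B,C,E,A]
After op 5 (rotate(+1)): offset=4, physical=[C,E,A,D,B], logical=[B,C,E,A,D]
After op 6 (rotate(-1)): offset=3, physical=[C,E,A,D,B], logical=[D,B,C,E,A]
After op 7 (rotate(-2)): offset=1, physical=[C,E,A,D,B], logical=[E,A,D,B,C]
After op 8 (rotate(+2)): offset=3, physical=[C,E,A,D,B], logical=[D,B,C,E,A]

Answer: E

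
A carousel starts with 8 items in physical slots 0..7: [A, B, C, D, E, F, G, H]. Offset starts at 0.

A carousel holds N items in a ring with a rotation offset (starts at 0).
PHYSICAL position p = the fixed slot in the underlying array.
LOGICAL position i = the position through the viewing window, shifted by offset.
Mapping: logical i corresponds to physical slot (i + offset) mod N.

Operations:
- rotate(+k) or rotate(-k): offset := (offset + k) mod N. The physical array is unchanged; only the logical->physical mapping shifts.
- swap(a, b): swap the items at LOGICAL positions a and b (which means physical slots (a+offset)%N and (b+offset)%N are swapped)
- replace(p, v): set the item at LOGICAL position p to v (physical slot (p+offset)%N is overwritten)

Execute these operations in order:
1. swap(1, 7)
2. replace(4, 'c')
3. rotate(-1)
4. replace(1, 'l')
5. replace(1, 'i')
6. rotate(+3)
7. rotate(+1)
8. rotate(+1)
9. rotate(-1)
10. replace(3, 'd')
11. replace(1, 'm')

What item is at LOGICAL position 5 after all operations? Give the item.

After op 1 (swap(1, 7)): offset=0, physical=[A,H,C,D,E,F,G,B], logical=[A,H,C,D,E,F,G,B]
After op 2 (replace(4, 'c')): offset=0, physical=[A,H,C,D,c,F,G,B], logical=[A,H,C,D,c,F,G,B]
After op 3 (rotate(-1)): offset=7, physical=[A,H,C,D,c,F,G,B], logical=[B,A,H,C,D,c,F,G]
After op 4 (replace(1, 'l')): offset=7, physical=[l,H,C,D,c,F,G,B], logical=[B,l,H,C,D,c,F,G]
After op 5 (replace(1, 'i')): offset=7, physical=[i,H,C,D,c,F,G,B], logical=[B,i,H,C,D,c,F,G]
After op 6 (rotate(+3)): offset=2, physical=[i,H,C,D,c,F,G,B], logical=[C,D,c,F,G,B,i,H]
After op 7 (rotate(+1)): offset=3, physical=[i,H,C,D,c,F,G,B], logical=[D,c,F,G,B,i,H,C]
After op 8 (rotate(+1)): offset=4, physical=[i,H,C,D,c,F,G,B], logical=[c,F,G,B,i,H,C,D]
After op 9 (rotate(-1)): offset=3, physical=[i,H,C,D,c,F,G,B], logical=[D,c,F,G,B,i,H,C]
After op 10 (replace(3, 'd')): offset=3, physical=[i,H,C,D,c,F,d,B], logical=[D,c,F,d,B,i,H,C]
After op 11 (replace(1, 'm')): offset=3, physical=[i,H,C,D,m,F,d,B], logical=[D,m,F,d,B,i,H,C]

Answer: i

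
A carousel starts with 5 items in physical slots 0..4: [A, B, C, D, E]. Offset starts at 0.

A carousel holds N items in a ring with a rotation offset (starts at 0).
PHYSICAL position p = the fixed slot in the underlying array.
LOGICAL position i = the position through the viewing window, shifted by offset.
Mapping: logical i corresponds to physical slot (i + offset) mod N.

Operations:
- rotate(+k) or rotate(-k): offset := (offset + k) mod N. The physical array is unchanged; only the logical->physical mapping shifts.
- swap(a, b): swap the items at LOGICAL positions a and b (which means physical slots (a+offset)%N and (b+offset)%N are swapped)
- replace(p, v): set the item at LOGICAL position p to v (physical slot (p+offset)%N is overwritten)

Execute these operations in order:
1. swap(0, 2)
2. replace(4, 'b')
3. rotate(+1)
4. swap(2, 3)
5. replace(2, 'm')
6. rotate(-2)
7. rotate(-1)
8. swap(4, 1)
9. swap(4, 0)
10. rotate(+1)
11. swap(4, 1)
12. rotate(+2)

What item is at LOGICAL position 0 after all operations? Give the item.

After op 1 (swap(0, 2)): offset=0, physical=[C,B,A,D,E], logical=[C,B,A,D,E]
After op 2 (replace(4, 'b')): offset=0, physical=[C,B,A,D,b], logical=[C,B,A,D,b]
After op 3 (rotate(+1)): offset=1, physical=[C,B,A,D,b], logical=[B,A,D,b,C]
After op 4 (swap(2, 3)): offset=1, physical=[C,B,A,b,D], logical=[B,A,b,D,C]
After op 5 (replace(2, 'm')): offset=1, physical=[C,B,A,m,D], logical=[B,A,m,D,C]
After op 6 (rotate(-2)): offset=4, physical=[C,B,A,m,D], logical=[D,C,B,A,m]
After op 7 (rotate(-1)): offset=3, physical=[C,B,A,m,D], logical=[m,D,C,B,A]
After op 8 (swap(4, 1)): offset=3, physical=[C,B,D,m,A], logical=[m,A,C,B,D]
After op 9 (swap(4, 0)): offset=3, physical=[C,B,m,D,A], logical=[D,A,C,B,m]
After op 10 (rotate(+1)): offset=4, physical=[C,B,m,D,A], logical=[A,C,B,m,D]
After op 11 (swap(4, 1)): offset=4, physical=[D,B,m,C,A], logical=[A,D,B,m,C]
After op 12 (rotate(+2)): offset=1, physical=[D,B,m,C,A], logical=[B,m,C,A,D]

Answer: B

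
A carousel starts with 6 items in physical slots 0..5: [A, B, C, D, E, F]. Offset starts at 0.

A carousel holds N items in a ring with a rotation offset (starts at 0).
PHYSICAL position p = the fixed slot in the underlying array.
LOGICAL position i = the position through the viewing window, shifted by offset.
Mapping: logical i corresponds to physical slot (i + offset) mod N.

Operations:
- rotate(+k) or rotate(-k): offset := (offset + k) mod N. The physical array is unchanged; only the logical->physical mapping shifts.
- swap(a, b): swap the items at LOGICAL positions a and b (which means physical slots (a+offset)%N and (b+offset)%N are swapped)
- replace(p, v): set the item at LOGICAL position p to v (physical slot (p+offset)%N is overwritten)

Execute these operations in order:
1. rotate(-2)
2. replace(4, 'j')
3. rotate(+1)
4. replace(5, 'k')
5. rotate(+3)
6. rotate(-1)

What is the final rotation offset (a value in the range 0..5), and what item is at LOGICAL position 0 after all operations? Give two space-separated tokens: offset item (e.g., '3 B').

Answer: 1 B

Derivation:
After op 1 (rotate(-2)): offset=4, physical=[A,B,C,D,E,F], logical=[E,F,A,B,C,D]
After op 2 (replace(4, 'j')): offset=4, physical=[A,B,j,D,E,F], logical=[E,F,A,B,j,D]
After op 3 (rotate(+1)): offset=5, physical=[A,B,j,D,E,F], logical=[F,A,B,j,D,E]
After op 4 (replace(5, 'k')): offset=5, physical=[A,B,j,D,k,F], logical=[F,A,B,j,D,k]
After op 5 (rotate(+3)): offset=2, physical=[A,B,j,D,k,F], logical=[j,D,k,F,A,B]
After op 6 (rotate(-1)): offset=1, physical=[A,B,j,D,k,F], logical=[B,j,D,k,F,A]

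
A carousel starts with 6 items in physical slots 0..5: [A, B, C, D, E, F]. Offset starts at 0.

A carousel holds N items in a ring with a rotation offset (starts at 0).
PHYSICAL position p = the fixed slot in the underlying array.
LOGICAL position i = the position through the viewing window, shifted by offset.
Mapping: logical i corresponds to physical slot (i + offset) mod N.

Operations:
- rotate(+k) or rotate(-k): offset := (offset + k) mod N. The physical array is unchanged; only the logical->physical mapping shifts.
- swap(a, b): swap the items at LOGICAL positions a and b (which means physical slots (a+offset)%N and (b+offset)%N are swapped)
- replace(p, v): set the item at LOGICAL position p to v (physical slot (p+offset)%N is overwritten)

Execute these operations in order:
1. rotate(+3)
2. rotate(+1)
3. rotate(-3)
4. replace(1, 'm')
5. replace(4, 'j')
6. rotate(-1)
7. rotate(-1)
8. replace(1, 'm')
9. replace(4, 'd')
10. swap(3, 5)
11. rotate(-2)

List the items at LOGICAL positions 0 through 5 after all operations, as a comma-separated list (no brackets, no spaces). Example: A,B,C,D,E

After op 1 (rotate(+3)): offset=3, physical=[A,B,C,D,E,F], logical=[D,E,F,A,B,C]
After op 2 (rotate(+1)): offset=4, physical=[A,B,C,D,E,F], logical=[E,F,A,B,C,D]
After op 3 (rotate(-3)): offset=1, physical=[A,B,C,D,E,F], logical=[B,C,D,E,F,A]
After op 4 (replace(1, 'm')): offset=1, physical=[A,B,m,D,E,F], logical=[B,m,D,E,F,A]
After op 5 (replace(4, 'j')): offset=1, physical=[A,B,m,D,E,j], logical=[B,m,D,E,j,A]
After op 6 (rotate(-1)): offset=0, physical=[A,B,m,D,E,j], logical=[A,B,m,D,E,j]
After op 7 (rotate(-1)): offset=5, physical=[A,B,m,D,E,j], logical=[j,A,B,m,D,E]
After op 8 (replace(1, 'm')): offset=5, physical=[m,B,m,D,E,j], logical=[j,m,B,m,D,E]
After op 9 (replace(4, 'd')): offset=5, physical=[m,B,m,d,E,j], logical=[j,m,B,m,d,E]
After op 10 (swap(3, 5)): offset=5, physical=[m,B,E,d,m,j], logical=[j,m,B,E,d,m]
After op 11 (rotate(-2)): offset=3, physical=[m,B,E,d,m,j], logical=[d,m,j,m,B,E]

Answer: d,m,j,m,B,E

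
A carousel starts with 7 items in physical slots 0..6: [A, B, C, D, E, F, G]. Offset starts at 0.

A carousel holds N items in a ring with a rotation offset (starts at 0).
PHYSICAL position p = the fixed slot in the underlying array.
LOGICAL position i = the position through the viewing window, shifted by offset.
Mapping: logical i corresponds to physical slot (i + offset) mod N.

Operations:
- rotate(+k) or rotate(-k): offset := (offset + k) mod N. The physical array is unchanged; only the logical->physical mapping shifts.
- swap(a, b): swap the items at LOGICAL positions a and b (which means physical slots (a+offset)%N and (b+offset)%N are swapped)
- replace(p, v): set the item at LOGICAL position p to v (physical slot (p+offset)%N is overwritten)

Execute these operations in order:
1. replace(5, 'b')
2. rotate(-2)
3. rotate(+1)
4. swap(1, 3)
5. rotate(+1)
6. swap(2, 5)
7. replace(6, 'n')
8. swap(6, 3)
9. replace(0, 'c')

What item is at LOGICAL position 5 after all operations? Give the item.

Answer: A

Derivation:
After op 1 (replace(5, 'b')): offset=0, physical=[A,B,C,D,E,b,G], logical=[A,B,C,D,E,b,G]
After op 2 (rotate(-2)): offset=5, physical=[A,B,C,D,E,b,G], logical=[b,G,A,B,C,D,E]
After op 3 (rotate(+1)): offset=6, physical=[A,B,C,D,E,b,G], logical=[G,A,B,C,D,E,b]
After op 4 (swap(1, 3)): offset=6, physical=[C,B,A,D,E,b,G], logical=[G,C,B,A,D,E,b]
After op 5 (rotate(+1)): offset=0, physical=[C,B,A,D,E,b,G], logical=[C,B,A,D,E,b,G]
After op 6 (swap(2, 5)): offset=0, physical=[C,B,b,D,E,A,G], logical=[C,B,b,D,E,A,G]
After op 7 (replace(6, 'n')): offset=0, physical=[C,B,b,D,E,A,n], logical=[C,B,b,D,E,A,n]
After op 8 (swap(6, 3)): offset=0, physical=[C,B,b,n,E,A,D], logical=[C,B,b,n,E,A,D]
After op 9 (replace(0, 'c')): offset=0, physical=[c,B,b,n,E,A,D], logical=[c,B,b,n,E,A,D]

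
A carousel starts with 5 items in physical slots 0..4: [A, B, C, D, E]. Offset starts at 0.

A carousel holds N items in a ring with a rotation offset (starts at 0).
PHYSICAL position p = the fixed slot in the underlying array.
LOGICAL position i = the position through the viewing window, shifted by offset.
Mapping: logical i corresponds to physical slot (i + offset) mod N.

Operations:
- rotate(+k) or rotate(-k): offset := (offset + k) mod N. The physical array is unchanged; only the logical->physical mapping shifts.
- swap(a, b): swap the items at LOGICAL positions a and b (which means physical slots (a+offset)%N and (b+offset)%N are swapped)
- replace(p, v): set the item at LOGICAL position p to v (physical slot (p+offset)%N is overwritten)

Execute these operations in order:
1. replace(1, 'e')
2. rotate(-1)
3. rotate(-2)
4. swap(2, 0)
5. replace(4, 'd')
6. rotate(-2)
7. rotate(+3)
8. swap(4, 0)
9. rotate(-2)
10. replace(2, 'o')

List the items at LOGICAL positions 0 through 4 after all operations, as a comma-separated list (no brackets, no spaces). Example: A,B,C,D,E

Answer: d,D,o,C,A

Derivation:
After op 1 (replace(1, 'e')): offset=0, physical=[A,e,C,D,E], logical=[A,e,C,D,E]
After op 2 (rotate(-1)): offset=4, physical=[A,e,C,D,E], logical=[E,A,e,C,D]
After op 3 (rotate(-2)): offset=2, physical=[A,e,C,D,E], logical=[C,D,E,A,e]
After op 4 (swap(2, 0)): offset=2, physical=[A,e,E,D,C], logical=[E,D,C,A,e]
After op 5 (replace(4, 'd')): offset=2, physical=[A,d,E,D,C], logical=[E,D,C,A,d]
After op 6 (rotate(-2)): offset=0, physical=[A,d,E,D,C], logical=[A,d,E,D,C]
After op 7 (rotate(+3)): offset=3, physical=[A,d,E,D,C], logical=[D,C,A,d,E]
After op 8 (swap(4, 0)): offset=3, physical=[A,d,D,E,C], logical=[E,C,A,d,D]
After op 9 (rotate(-2)): offset=1, physical=[A,d,D,E,C], logical=[d,D,E,C,A]
After op 10 (replace(2, 'o')): offset=1, physical=[A,d,D,o,C], logical=[d,D,o,C,A]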